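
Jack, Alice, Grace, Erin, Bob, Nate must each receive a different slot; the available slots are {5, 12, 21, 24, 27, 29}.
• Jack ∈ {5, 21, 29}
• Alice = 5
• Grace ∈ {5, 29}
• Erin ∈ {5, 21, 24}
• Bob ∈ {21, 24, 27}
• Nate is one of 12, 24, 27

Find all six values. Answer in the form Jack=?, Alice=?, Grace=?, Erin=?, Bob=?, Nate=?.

Jack=21, Alice=5, Grace=29, Erin=24, Bob=27, Nate=12

Alice must be 5 (only option left). So Jack, Grace, Erin can't be 5.
Grace's domain is down to {29}, so Grace = 29. Strike 29 from Jack.
That leaves Jack = 21. So Erin, Bob can't be 21.
Erin has just one choice, so Erin = 24. Remove 24 from Bob, Nate.
Bob must be 27 (only option left). So Nate can't be 27.
Nate has just one choice, so Nate = 12.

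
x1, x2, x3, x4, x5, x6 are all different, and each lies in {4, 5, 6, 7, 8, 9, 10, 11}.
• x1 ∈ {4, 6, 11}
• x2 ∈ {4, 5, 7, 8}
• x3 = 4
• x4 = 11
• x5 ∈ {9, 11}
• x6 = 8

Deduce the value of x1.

x3 must be 4 (only option left). Strike 4 from x1, x2.
x4 has just one choice, so x4 = 11. Strike 11 from x1, x5.
So x1 = 6.

6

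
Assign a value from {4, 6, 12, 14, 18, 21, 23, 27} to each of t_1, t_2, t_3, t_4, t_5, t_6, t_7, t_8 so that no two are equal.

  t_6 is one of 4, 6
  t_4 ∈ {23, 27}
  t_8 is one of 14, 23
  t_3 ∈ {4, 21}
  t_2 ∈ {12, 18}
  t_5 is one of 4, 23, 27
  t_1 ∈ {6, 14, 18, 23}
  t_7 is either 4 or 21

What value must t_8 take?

14

The 8 variables together cover exactly {4, 6, 12, 14, 18, 21, 23, 27} — 8 values for 8 variables — and 12 appears only in t_2's list, so t_2 = 12.
The 7 still-open variables draw from only 7 values {4, 6, 14, 18, 21, 23, 27}, so each is used; only t_1 can be 18, hence t_1 = 18.
The 6 still-open variables together cover exactly {4, 6, 14, 21, 23, 27} — 6 values for 6 variables — and 6 appears only in t_6's list, so t_6 = 6.
The 5 still-open variables together cover exactly {4, 14, 21, 23, 27} — 5 values for 5 variables — and 14 appears only in t_8's list, so t_8 = 14.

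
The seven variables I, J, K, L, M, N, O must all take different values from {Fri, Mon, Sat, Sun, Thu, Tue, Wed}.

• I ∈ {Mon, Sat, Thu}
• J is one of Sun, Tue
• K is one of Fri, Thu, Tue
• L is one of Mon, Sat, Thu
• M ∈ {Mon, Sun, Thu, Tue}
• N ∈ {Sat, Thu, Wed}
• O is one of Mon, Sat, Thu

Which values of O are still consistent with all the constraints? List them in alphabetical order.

The 7 variables together cover exactly {Fri, Mon, Sat, Sun, Thu, Tue, Wed} — 7 values for 7 variables — and Fri appears only in K's list, so K = Fri.
Among the 6 still-open variables, Wed fits only N (and all 6 values in {Mon, Sat, Sun, Thu, Tue, Wed} must be used), so N = Wed.
The 3 variables I, L, O are confined to {Mon, Sat, Thu}, which locks those values in; drop them from M.
No further eliminations apply; O can still be any of Mon, Sat, Thu.

Mon, Sat, Thu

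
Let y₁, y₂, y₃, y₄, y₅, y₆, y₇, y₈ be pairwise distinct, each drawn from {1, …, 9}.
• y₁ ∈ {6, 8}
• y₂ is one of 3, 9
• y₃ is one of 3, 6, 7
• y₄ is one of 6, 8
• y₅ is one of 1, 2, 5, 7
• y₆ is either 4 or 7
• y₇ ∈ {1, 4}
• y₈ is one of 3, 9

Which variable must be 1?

y₇

The 2 variables y₁ and y₄ are confined to {6, 8}, which locks those values in; drop them from y₃.
y₂ and y₈ between them cover only {3, 9} — a naked pair. Remove those values from y₃.
y₃'s domain is down to {7}, so y₃ = 7. Remove 7 from y₅, y₆.
y₆ must be 4 (only option left). So y₇ can't be 4.
So 1 goes to y₇.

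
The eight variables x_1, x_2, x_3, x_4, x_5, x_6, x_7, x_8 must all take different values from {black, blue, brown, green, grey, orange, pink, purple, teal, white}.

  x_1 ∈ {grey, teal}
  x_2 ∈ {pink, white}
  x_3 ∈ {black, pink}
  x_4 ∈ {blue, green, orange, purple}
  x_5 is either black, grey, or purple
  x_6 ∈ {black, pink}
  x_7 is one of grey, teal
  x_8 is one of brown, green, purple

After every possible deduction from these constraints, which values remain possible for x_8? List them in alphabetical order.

x_1 and x_7 between them cover only {grey, teal} — a naked pair. Remove those values from x_5.
The 2 variables x_3 and x_6 are confined to {black, pink}, which locks those values in; drop them from x_2, x_5.
x_2's domain is down to {white}, so x_2 = white.
x_5's domain is down to {purple}, so x_5 = purple. Remove purple from x_4, x_8.
No further eliminations apply; x_8 can still be any of brown, green.

brown, green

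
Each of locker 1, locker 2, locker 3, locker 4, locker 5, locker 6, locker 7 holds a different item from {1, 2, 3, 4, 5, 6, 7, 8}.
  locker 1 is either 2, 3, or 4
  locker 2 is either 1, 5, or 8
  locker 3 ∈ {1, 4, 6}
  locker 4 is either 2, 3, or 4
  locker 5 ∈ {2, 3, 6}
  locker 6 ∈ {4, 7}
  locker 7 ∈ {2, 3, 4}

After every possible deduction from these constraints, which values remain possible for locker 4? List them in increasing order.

The 3 variables locker 1, locker 4, locker 7 are confined to {2, 3, 4}, which locks those values in; drop them from locker 3, locker 5, locker 6.
locker 5 has just one choice, so locker 5 = 6. Remove 6 from locker 3.
locker 6 has just one choice, so locker 6 = 7.
That leaves locker 3 = 1. Remove 1 from locker 2.
No further eliminations apply; locker 4 can still be any of 2, 3, 4.

2, 3, 4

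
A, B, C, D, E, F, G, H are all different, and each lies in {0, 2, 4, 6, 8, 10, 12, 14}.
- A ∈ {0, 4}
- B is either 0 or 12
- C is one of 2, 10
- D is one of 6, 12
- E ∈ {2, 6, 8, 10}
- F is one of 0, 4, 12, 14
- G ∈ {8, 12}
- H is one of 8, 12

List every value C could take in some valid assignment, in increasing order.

The 8 variables together cover exactly {0, 2, 4, 6, 8, 10, 12, 14} — 8 values for 8 variables — and 14 appears only in F's list, so F = 14.
The 7 still-open variables together cover exactly {0, 2, 4, 6, 8, 10, 12} — 7 values for 7 variables — and 4 appears only in A's list, so A = 4.
Among the 6 still-open variables, 0 fits only B (and all 6 values in {0, 2, 6, 8, 10, 12} must be used), so B = 0.
The 2 variables G and H are confined to {8, 12}, which locks those values in; drop them from D, E.
D's domain is down to {6}, so D = 6. Remove 6 from E.
No further eliminations apply; C can still be any of 2, 10.

2, 10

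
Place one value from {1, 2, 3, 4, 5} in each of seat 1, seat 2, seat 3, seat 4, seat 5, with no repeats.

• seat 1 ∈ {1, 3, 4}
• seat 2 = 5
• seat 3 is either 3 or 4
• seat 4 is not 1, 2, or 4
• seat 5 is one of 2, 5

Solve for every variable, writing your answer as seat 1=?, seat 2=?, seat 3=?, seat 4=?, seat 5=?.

seat 2 must be 5 (only option left). Remove 5 from seat 4, seat 5.
seat 4 has just one choice, so seat 4 = 3. So seat 1, seat 3 can't be 3.
seat 5's domain is down to {2}, so seat 5 = 2.
seat 3 must be 4 (only option left). So seat 1 can't be 4.
seat 1's domain is down to {1}, so seat 1 = 1.

seat 1=1, seat 2=5, seat 3=4, seat 4=3, seat 5=2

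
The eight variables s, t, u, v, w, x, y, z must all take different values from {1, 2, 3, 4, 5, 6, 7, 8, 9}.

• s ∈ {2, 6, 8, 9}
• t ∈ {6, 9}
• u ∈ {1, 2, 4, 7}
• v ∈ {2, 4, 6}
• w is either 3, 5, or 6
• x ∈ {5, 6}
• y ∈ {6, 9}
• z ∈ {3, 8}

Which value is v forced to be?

t and y share exactly the 2 values {6, 9}; by pigeonhole those values go to them, so strike 6, 9 from s, v, w, x.
x must be 5 (only option left). Strike 5 from w.
w must be 3 (only option left). Eliminate 3 elsewhere: z.
That leaves z = 8. Strike 8 from s.
s has just one choice, so s = 2. Strike 2 from u, v.
So v = 4.

4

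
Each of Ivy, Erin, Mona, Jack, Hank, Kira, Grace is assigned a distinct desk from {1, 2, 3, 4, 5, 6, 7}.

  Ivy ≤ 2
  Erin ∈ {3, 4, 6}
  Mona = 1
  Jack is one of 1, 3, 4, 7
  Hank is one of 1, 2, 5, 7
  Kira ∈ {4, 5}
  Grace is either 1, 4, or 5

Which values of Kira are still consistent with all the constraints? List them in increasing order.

Mona must be 1 (only option left). Remove 1 from Ivy, Jack, Hank, Grace.
That leaves Ivy = 2. Eliminate 2 elsewhere: Hank.
The 5 still-open variables draw from only 5 values {3, 4, 5, 6, 7}, so each is used; only Erin can be 6, hence Erin = 6.
The 4 still-open variables together cover exactly {3, 4, 5, 7} — 4 values for 4 variables — and 3 appears only in Jack's list, so Jack = 3.
The 3 still-open variables draw from only 3 values {4, 5, 7}, so each is used; only Hank can be 7, hence Hank = 7.
No further eliminations apply; Kira can still be any of 4, 5.

4, 5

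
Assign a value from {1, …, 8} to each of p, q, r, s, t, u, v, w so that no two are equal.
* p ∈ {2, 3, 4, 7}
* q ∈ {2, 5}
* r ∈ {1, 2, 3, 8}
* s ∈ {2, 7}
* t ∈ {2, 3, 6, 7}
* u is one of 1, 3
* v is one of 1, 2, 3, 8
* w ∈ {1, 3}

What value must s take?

7

The 8 variables draw from only 8 values {1, 2, 3, 4, 5, 6, 7, 8}, so each is used; only p can be 4, hence p = 4.
The 7 still-open variables draw from only 7 values {1, 2, 3, 5, 6, 7, 8}, so each is used; only q can be 5, hence q = 5.
Among the 6 still-open variables, 6 fits only t (and all 6 values in {1, 2, 3, 6, 7, 8} must be used), so t = 6.
The 5 still-open variables together cover exactly {1, 2, 3, 7, 8} — 5 values for 5 variables — and 7 appears only in s's list, so s = 7.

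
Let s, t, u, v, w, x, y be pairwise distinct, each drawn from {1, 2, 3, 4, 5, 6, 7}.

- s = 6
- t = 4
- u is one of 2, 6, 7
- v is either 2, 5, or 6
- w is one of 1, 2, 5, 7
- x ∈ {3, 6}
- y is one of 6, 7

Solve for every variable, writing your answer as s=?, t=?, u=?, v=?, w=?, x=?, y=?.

s=6, t=4, u=2, v=5, w=1, x=3, y=7

s has just one choice, so s = 6. Eliminate 6 elsewhere: u, v, x, y.
t has just one choice, so t = 4.
x has just one choice, so x = 3.
y's domain is down to {7}, so y = 7. Remove 7 from u, w.
u has just one choice, so u = 2. Strike 2 from v, w.
v has just one choice, so v = 5. Eliminate 5 elsewhere: w.
w's domain is down to {1}, so w = 1.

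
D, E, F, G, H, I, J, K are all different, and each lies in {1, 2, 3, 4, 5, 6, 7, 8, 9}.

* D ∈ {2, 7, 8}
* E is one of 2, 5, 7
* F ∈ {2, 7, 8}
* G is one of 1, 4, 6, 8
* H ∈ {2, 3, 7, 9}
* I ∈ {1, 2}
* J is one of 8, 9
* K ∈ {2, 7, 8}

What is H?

3

D, F, K between them cover only {2, 7, 8} — a naked triple. Remove those values from E, G, H, I, J.
E must be 5 (only option left).
I has just one choice, so I = 1. Eliminate 1 elsewhere: G.
That leaves J = 9. Strike 9 from H.
So H = 3.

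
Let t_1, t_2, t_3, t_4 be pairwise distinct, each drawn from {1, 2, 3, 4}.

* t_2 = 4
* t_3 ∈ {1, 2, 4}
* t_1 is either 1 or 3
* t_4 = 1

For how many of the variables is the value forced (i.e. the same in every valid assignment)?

t_2's domain is down to {4}, so t_2 = 4. Eliminate 4 elsewhere: t_3.
t_4's domain is down to {1}, so t_4 = 1. Eliminate 1 elsewhere: t_1, t_3.
t_1 must be 3 (only option left).
t_3's domain is down to {2}, so t_3 = 2.
Every variable is fixed: t_1=3, t_2=4, t_3=2, t_4=1. That makes 4.

4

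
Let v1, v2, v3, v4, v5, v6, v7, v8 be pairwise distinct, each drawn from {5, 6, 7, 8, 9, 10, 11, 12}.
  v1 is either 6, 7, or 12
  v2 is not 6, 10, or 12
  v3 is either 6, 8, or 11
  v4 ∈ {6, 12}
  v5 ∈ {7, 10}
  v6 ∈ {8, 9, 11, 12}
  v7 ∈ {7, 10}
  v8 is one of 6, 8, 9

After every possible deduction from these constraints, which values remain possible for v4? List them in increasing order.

6, 12

The 8 variables draw from only 8 values {5, 6, 7, 8, 9, 10, 11, 12}, so each is used; only v2 can be 5, hence v2 = 5.
v5 and v7 share exactly the 2 values {7, 10}; by pigeonhole those values go to them, so strike 7, 10 from v1.
The 2 variables v1 and v4 are confined to {6, 12}, which locks those values in; drop them from v3, v6, v8.
No further eliminations apply; v4 can still be any of 6, 12.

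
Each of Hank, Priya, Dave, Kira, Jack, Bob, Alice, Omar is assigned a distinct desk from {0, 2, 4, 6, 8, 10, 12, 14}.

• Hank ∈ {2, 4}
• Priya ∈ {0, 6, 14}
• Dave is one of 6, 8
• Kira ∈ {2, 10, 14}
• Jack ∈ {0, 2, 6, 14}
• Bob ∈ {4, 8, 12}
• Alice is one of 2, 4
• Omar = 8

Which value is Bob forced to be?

12

Omar's domain is down to {8}, so Omar = 8. Remove 8 from Dave, Bob.
That leaves Dave = 6. Remove 6 from Priya, Jack.
Among the 6 still-open variables, 10 fits only Kira (and all 6 values in {0, 2, 4, 10, 12, 14} must be used), so Kira = 10.
The 5 still-open variables together cover exactly {0, 2, 4, 12, 14} — 5 values for 5 variables — and 12 appears only in Bob's list, so Bob = 12.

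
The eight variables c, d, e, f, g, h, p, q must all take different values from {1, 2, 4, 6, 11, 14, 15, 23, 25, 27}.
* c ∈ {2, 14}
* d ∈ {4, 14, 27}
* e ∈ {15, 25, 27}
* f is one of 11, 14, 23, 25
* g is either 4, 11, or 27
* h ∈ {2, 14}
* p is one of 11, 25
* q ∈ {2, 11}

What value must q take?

11

Among the 8 variables, 15 fits only e (and all 8 values in {2, 4, 11, 14, 15, 23, 25, 27} must be used), so e = 15.
The 7 still-open variables draw from only 7 values {2, 4, 11, 14, 23, 25, 27}, so each is used; only f can be 23, hence f = 23.
The 6 still-open variables draw from only 6 values {2, 4, 11, 14, 25, 27}, so each is used; only p can be 25, hence p = 25.
c and h between them cover only {2, 14} — a naked pair. Remove those values from d, q.
So q = 11.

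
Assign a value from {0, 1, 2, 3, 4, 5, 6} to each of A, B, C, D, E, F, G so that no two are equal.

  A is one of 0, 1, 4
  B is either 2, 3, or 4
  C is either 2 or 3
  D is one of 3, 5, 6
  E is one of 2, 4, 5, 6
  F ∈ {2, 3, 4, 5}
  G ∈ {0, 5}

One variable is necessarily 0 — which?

G

The 7 variables together cover exactly {0, 1, 2, 3, 4, 5, 6} — 7 values for 7 variables — and 1 appears only in A's list, so A = 1.
The 6 still-open variables together cover exactly {0, 2, 3, 4, 5, 6} — 6 values for 6 variables — and 0 appears only in G's list, so G = 0.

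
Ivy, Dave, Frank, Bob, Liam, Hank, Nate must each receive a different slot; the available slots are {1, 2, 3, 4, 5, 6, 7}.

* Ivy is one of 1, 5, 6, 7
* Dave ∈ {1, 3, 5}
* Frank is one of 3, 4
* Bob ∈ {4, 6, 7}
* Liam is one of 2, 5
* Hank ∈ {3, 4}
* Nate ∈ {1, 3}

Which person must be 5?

Dave

The 7 variables together cover exactly {1, 2, 3, 4, 5, 6, 7} — 7 values for 7 variables — and 2 appears only in Liam's list, so Liam = 2.
Frank and Hank share exactly the 2 values {3, 4}; by pigeonhole those values go to them, so strike 3, 4 from Dave, Bob, Nate.
Nate must be 1 (only option left). Strike 1 from Ivy, Dave.
So 5 goes to Dave.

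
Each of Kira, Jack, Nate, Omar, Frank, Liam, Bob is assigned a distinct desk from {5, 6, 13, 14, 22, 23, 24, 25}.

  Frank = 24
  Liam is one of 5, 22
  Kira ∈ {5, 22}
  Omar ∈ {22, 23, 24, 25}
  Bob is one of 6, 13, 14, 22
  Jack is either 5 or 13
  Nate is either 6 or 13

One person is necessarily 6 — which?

Frank's domain is down to {24}, so Frank = 24. Strike 24 from Omar.
The 2 variables Kira and Liam are confined to {5, 22}, which locks those values in; drop them from Jack, Omar, Bob.
That leaves Jack = 13. Remove 13 from Nate, Bob.
So 6 goes to Nate.

Nate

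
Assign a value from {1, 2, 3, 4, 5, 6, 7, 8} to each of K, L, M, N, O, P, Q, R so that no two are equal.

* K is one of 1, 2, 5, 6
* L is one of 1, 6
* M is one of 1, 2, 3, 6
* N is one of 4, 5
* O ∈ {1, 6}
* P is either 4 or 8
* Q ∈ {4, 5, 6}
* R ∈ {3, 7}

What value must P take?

The 8 variables together cover exactly {1, 2, 3, 4, 5, 6, 7, 8} — 8 values for 8 variables — and 7 appears only in R's list, so R = 7.
Among the 7 still-open variables, 3 fits only M (and all 7 values in {1, 2, 3, 4, 5, 6, 8} must be used), so M = 3.
The 6 still-open variables draw from only 6 values {1, 2, 4, 5, 6, 8}, so each is used; only K can be 2, hence K = 2.
The 5 still-open variables draw from only 5 values {1, 4, 5, 6, 8}, so each is used; only P can be 8, hence P = 8.

8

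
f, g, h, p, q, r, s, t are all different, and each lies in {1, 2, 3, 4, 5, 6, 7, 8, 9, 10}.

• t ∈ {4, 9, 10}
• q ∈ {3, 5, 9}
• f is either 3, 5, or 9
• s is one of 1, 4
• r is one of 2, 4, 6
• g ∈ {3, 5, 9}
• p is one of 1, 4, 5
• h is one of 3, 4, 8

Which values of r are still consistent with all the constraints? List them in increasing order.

2, 6

f, g, q between them cover only {3, 5, 9} — a naked triple. Remove those values from h, p, t.
p and s between them cover only {1, 4} — a naked pair. Remove those values from h, r, t.
h has just one choice, so h = 8.
t's domain is down to {10}, so t = 10.
No further eliminations apply; r can still be any of 2, 6.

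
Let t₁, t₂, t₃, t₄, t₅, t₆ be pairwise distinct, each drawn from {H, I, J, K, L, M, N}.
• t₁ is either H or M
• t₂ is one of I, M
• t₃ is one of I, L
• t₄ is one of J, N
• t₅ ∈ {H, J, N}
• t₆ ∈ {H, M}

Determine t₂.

I

The 6 variables draw from only 6 values {H, I, J, L, M, N}, so each is used; only t₃ can be L, hence t₃ = L.
Among the 5 still-open variables, I fits only t₂ (and all 5 values in {H, I, J, M, N} must be used), so t₂ = I.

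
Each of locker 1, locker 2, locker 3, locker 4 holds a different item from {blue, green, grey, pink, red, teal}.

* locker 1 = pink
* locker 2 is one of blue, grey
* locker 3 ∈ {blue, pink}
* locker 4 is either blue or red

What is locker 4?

red

locker 1's domain is down to {pink}, so locker 1 = pink. Remove pink from locker 3.
locker 3 has just one choice, so locker 3 = blue. So locker 2, locker 4 can't be blue.
So locker 4 = red.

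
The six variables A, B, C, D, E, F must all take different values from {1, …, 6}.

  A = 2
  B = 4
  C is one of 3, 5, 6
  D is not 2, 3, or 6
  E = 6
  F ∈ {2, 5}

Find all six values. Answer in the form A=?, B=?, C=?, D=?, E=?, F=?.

A=2, B=4, C=3, D=1, E=6, F=5

A's domain is down to {2}, so A = 2. So F can't be 2.
B must be 4 (only option left). Remove 4 from D.
That leaves E = 6. Strike 6 from C.
F must be 5 (only option left). So C, D can't be 5.
C's domain is down to {3}, so C = 3.
D has just one choice, so D = 1.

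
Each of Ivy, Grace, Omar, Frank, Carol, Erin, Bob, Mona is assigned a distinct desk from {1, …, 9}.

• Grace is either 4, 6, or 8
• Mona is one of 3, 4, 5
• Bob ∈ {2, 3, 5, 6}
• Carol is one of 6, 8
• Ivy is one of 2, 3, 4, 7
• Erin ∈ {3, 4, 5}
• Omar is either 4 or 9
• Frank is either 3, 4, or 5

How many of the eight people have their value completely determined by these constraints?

3

The 8 variables draw from only 8 values {2, 3, 4, 5, 6, 7, 8, 9}, so each is used; only Ivy can be 7, hence Ivy = 7.
The 7 still-open variables together cover exactly {2, 3, 4, 5, 6, 8, 9} — 7 values for 7 variables — and 2 appears only in Bob's list, so Bob = 2.
The 6 still-open variables together cover exactly {3, 4, 5, 6, 8, 9} — 6 values for 6 variables — and 9 appears only in Omar's list, so Omar = 9.
Frank, Erin, Mona share exactly the 3 values {3, 4, 5}; by pigeonhole those values go to them, so strike 3, 4, 5 from Grace.
Determined: Ivy=7, Omar=9, Bob=2. The other people each still have more than one consistent value. That makes 3.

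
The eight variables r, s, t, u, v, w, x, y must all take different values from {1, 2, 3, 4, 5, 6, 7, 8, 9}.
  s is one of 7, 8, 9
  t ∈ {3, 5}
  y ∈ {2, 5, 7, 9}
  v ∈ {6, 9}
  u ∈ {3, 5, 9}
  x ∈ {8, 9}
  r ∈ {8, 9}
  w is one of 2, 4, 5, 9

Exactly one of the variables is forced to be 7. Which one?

s

The 8 variables together cover exactly {2, 3, 4, 5, 6, 7, 8, 9} — 8 values for 8 variables — and 4 appears only in w's list, so w = 4.
Among the 7 still-open variables, 2 fits only y (and all 7 values in {2, 3, 5, 6, 7, 8, 9} must be used), so y = 2.
Among the 6 still-open variables, 6 fits only v (and all 6 values in {3, 5, 6, 7, 8, 9} must be used), so v = 6.
The 5 still-open variables draw from only 5 values {3, 5, 7, 8, 9}, so each is used; only s can be 7, hence s = 7.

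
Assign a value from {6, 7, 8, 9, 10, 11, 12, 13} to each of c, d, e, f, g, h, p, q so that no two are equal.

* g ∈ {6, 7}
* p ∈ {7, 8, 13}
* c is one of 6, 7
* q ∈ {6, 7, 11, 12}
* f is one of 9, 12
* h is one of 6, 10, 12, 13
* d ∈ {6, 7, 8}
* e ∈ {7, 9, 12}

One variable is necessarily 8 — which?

d

The 8 variables together cover exactly {6, 7, 8, 9, 10, 11, 12, 13} — 8 values for 8 variables — and 10 appears only in h's list, so h = 10.
The 7 still-open variables together cover exactly {6, 7, 8, 9, 11, 12, 13} — 7 values for 7 variables — and 11 appears only in q's list, so q = 11.
The 6 still-open variables draw from only 6 values {6, 7, 8, 9, 12, 13}, so each is used; only p can be 13, hence p = 13.
Among the 5 still-open variables, 8 fits only d (and all 5 values in {6, 7, 8, 9, 12} must be used), so d = 8.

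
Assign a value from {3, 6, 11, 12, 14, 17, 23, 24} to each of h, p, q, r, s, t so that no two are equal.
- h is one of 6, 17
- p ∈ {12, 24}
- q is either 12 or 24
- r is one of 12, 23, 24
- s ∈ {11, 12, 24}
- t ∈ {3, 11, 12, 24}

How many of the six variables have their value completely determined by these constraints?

3

p and q between them cover only {12, 24} — a naked pair. Remove those values from r, s, t.
r must be 23 (only option left).
s's domain is down to {11}, so s = 11. Remove 11 from t.
t has just one choice, so t = 3.
Determined: r=23, s=11, t=3. The other variables each still have more than one consistent value. That makes 3.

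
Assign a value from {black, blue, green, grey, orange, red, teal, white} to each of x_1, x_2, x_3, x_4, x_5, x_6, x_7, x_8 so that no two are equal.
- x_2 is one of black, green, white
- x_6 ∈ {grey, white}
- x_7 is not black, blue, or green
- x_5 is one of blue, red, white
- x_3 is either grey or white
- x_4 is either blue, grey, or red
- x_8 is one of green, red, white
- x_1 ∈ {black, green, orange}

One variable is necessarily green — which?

x_8

The 8 variables together cover exactly {black, blue, green, grey, orange, red, teal, white} — 8 values for 8 variables — and teal appears only in x_7's list, so x_7 = teal.
The 7 still-open variables draw from only 7 values {black, blue, green, grey, orange, red, white}, so each is used; only x_1 can be orange, hence x_1 = orange.
The 6 still-open variables together cover exactly {black, blue, green, grey, red, white} — 6 values for 6 variables — and black appears only in x_2's list, so x_2 = black.
The 5 still-open variables together cover exactly {blue, green, grey, red, white} — 5 values for 5 variables — and green appears only in x_8's list, so x_8 = green.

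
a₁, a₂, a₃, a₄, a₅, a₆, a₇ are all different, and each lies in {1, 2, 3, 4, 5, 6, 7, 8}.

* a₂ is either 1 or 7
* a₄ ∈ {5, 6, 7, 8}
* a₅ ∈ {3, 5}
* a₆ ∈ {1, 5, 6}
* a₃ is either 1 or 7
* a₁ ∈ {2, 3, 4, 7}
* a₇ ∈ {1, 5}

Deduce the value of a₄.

a₂ and a₃ share exactly the 2 values {1, 7}; by pigeonhole those values go to them, so strike 1, 7 from a₁, a₄, a₆, a₇.
a₇ has just one choice, so a₇ = 5. Eliminate 5 elsewhere: a₄, a₅, a₆.
a₅ has just one choice, so a₅ = 3. Eliminate 3 elsewhere: a₁.
a₆ must be 6 (only option left). Eliminate 6 elsewhere: a₄.
So a₄ = 8.

8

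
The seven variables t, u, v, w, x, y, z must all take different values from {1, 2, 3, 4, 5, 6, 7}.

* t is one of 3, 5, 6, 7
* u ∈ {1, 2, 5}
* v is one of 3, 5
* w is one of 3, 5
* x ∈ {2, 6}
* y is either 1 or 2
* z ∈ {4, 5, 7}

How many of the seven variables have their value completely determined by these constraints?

3

Among the 7 variables, 4 fits only z (and all 7 values in {1, 2, 3, 4, 5, 6, 7} must be used), so z = 4.
Among the 6 still-open variables, 7 fits only t (and all 6 values in {1, 2, 3, 5, 6, 7} must be used), so t = 7.
The 5 still-open variables draw from only 5 values {1, 2, 3, 5, 6}, so each is used; only x can be 6, hence x = 6.
The 2 variables v and w are confined to {3, 5}, which locks those values in; drop them from u.
Determined: t=7, x=6, z=4. The other variables each still have more than one consistent value. That makes 3.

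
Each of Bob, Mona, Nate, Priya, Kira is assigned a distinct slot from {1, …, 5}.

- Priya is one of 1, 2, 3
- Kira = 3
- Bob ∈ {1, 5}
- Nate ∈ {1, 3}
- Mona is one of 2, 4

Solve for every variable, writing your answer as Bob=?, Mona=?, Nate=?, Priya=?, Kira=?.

Bob=5, Mona=4, Nate=1, Priya=2, Kira=3

Kira's domain is down to {3}, so Kira = 3. Remove 3 from Nate, Priya.
Nate's domain is down to {1}, so Nate = 1. So Bob, Priya can't be 1.
That leaves Priya = 2. Strike 2 from Mona.
Bob must be 5 (only option left).
That leaves Mona = 4.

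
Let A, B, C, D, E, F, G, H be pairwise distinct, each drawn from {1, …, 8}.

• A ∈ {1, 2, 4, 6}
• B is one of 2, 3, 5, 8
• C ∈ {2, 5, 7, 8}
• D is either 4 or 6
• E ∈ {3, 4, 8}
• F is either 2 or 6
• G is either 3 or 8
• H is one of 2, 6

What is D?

Among the 8 variables, 1 fits only A (and all 8 values in {1, 2, 3, 4, 5, 6, 7, 8} must be used), so A = 1.
Among the 7 still-open variables, 7 fits only C (and all 7 values in {2, 3, 4, 5, 6, 7, 8} must be used), so C = 7.
The 6 still-open variables together cover exactly {2, 3, 4, 5, 6, 8} — 6 values for 6 variables — and 5 appears only in B's list, so B = 5.
F and H share exactly the 2 values {2, 6}; by pigeonhole those values go to them, so strike 2, 6 from D.
So D = 4.

4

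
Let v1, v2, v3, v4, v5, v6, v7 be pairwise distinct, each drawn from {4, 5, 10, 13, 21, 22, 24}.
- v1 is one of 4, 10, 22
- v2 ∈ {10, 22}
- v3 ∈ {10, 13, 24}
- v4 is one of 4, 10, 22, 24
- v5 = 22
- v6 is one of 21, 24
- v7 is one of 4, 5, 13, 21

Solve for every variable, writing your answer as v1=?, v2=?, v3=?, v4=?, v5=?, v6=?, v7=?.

v1=4, v2=10, v3=13, v4=24, v5=22, v6=21, v7=5

v5's domain is down to {22}, so v5 = 22. So v1, v2, v4 can't be 22.
v2 must be 10 (only option left). So v1, v3, v4 can't be 10.
v1 has just one choice, so v1 = 4. So v4, v7 can't be 4.
v4 must be 24 (only option left). Remove 24 from v3, v6.
v6's domain is down to {21}, so v6 = 21. Strike 21 from v7.
That leaves v3 = 13. So v7 can't be 13.
v7's domain is down to {5}, so v7 = 5.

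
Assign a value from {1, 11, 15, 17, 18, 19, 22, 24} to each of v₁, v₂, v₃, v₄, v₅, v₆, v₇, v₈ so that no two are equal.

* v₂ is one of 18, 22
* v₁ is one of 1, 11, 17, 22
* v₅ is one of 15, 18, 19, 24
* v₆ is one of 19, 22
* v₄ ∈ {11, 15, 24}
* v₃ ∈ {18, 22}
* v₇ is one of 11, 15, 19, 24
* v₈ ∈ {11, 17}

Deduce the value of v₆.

19

The 8 variables together cover exactly {1, 11, 15, 17, 18, 19, 22, 24} — 8 values for 8 variables — and 1 appears only in v₁'s list, so v₁ = 1.
The 7 still-open variables together cover exactly {11, 15, 17, 18, 19, 22, 24} — 7 values for 7 variables — and 17 appears only in v₈'s list, so v₈ = 17.
The 2 variables v₂ and v₃ are confined to {18, 22}, which locks those values in; drop them from v₅, v₆.
So v₆ = 19.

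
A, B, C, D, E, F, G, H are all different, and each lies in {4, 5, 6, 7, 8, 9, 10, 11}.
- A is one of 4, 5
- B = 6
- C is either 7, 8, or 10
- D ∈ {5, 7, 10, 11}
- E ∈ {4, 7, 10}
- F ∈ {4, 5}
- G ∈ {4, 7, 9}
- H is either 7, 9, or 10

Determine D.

B's domain is down to {6}, so B = 6.
The 7 still-open variables draw from only 7 values {4, 5, 7, 8, 9, 10, 11}, so each is used; only C can be 8, hence C = 8.
The 6 still-open variables draw from only 6 values {4, 5, 7, 9, 10, 11}, so each is used; only D can be 11, hence D = 11.

11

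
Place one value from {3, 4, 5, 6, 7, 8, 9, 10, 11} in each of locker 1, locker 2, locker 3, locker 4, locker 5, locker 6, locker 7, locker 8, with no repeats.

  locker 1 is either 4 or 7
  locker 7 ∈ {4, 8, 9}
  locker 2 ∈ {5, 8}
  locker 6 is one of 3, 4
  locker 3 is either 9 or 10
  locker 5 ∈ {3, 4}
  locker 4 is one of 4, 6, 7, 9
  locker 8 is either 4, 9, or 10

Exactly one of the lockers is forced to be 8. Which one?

locker 7

The 8 variables draw from only 8 values {3, 4, 5, 6, 7, 8, 9, 10}, so each is used; only locker 2 can be 5, hence locker 2 = 5.
The 7 still-open variables draw from only 7 values {3, 4, 6, 7, 8, 9, 10}, so each is used; only locker 4 can be 6, hence locker 4 = 6.
Among the 6 still-open variables, 7 fits only locker 1 (and all 6 values in {3, 4, 7, 8, 9, 10} must be used), so locker 1 = 7.
The 5 still-open variables draw from only 5 values {3, 4, 8, 9, 10}, so each is used; only locker 7 can be 8, hence locker 7 = 8.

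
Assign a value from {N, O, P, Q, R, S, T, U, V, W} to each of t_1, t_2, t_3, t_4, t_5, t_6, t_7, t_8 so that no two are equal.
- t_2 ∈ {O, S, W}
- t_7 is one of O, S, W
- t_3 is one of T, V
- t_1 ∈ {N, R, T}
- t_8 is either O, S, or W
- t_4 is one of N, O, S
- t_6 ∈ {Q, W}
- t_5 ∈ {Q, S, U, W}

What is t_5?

The 3 variables t_2, t_7, t_8 are confined to {O, S, W}, which locks those values in; drop them from t_4, t_5, t_6.
That leaves t_4 = N. Strike N from t_1.
That leaves t_6 = Q. Strike Q from t_5.
So t_5 = U.

U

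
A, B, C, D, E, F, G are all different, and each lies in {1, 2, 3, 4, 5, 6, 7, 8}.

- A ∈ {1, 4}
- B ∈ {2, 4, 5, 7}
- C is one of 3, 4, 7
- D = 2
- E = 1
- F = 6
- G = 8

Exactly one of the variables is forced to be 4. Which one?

A

D must be 2 (only option left). Remove 2 from B.
E has just one choice, so E = 1. So A can't be 1.
So 4 goes to A.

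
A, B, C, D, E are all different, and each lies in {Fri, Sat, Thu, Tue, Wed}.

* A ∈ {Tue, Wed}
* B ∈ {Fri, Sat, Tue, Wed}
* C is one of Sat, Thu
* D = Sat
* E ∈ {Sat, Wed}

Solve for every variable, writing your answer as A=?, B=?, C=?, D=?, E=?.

D's domain is down to {Sat}, so D = Sat. Strike Sat from B, C, E.
E has just one choice, so E = Wed. So A, B can't be Wed.
A's domain is down to {Tue}, so A = Tue. Eliminate Tue elsewhere: B.
B must be Fri (only option left).
C has just one choice, so C = Thu.

A=Tue, B=Fri, C=Thu, D=Sat, E=Wed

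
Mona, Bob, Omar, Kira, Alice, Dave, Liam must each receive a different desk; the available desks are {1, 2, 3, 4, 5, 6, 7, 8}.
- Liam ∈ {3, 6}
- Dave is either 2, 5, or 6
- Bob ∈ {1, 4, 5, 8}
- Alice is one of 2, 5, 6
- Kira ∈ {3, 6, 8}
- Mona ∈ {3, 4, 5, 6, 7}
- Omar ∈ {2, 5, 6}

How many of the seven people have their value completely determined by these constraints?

2

Omar, Alice, Dave share exactly the 3 values {2, 5, 6}; by pigeonhole those values go to them, so strike 2, 5, 6 from Mona, Bob, Kira, Liam.
Liam's domain is down to {3}, so Liam = 3. Strike 3 from Mona, Kira.
Kira's domain is down to {8}, so Kira = 8. Remove 8 from Bob.
Determined: Kira=8, Liam=3. The other people each still have more than one consistent value. That makes 2.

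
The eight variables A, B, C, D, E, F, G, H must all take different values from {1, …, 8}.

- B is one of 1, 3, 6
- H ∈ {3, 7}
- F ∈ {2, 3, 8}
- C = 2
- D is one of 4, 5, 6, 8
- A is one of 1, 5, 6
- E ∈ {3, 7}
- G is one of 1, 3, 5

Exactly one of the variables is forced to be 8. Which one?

F

C must be 2 (only option left). So F can't be 2.
Among the 7 still-open variables, 4 fits only D (and all 7 values in {1, 3, 4, 5, 6, 7, 8} must be used), so D = 4.
The 6 still-open variables draw from only 6 values {1, 3, 5, 6, 7, 8}, so each is used; only F can be 8, hence F = 8.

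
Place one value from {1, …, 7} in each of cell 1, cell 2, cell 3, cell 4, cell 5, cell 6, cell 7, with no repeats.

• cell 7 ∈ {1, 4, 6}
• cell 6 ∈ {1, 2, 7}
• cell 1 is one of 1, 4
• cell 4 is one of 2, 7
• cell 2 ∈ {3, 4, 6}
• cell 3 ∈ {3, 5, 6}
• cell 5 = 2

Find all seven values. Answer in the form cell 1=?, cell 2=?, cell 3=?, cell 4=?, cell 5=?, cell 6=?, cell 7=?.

cell 5 has just one choice, so cell 5 = 2. So cell 4, cell 6 can't be 2.
cell 4 must be 7 (only option left). So cell 6 can't be 7.
cell 6's domain is down to {1}, so cell 6 = 1. Eliminate 1 elsewhere: cell 1, cell 7.
cell 1's domain is down to {4}, so cell 1 = 4. So cell 2, cell 7 can't be 4.
cell 7 must be 6 (only option left). Remove 6 from cell 2, cell 3.
cell 2 has just one choice, so cell 2 = 3. So cell 3 can't be 3.
That leaves cell 3 = 5.

cell 1=4, cell 2=3, cell 3=5, cell 4=7, cell 5=2, cell 6=1, cell 7=6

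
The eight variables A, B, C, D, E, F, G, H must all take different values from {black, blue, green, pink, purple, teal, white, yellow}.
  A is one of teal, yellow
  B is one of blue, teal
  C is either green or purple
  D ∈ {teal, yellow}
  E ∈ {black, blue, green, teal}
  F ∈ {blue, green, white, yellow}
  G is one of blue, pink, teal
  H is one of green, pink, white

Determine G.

pink

Among the 8 variables, black fits only E (and all 8 values in {black, blue, green, pink, purple, teal, white, yellow} must be used), so E = black.
The 7 still-open variables together cover exactly {blue, green, pink, purple, teal, white, yellow} — 7 values for 7 variables — and purple appears only in C's list, so C = purple.
A and D between them cover only {teal, yellow} — a naked pair. Remove those values from B, F, G.
That leaves B = blue. Remove blue from F, G.
So G = pink.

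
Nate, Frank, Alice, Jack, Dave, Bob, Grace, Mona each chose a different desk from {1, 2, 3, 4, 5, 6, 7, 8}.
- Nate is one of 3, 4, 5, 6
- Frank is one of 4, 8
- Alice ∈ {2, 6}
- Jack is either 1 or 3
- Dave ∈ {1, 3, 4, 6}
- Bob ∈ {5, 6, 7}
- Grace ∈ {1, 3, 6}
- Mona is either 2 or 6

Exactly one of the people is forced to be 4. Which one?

The 8 variables draw from only 8 values {1, 2, 3, 4, 5, 6, 7, 8}, so each is used; only Bob can be 7, hence Bob = 7.
The 7 still-open variables together cover exactly {1, 2, 3, 4, 5, 6, 8} — 7 values for 7 variables — and 5 appears only in Nate's list, so Nate = 5.
The 6 still-open variables draw from only 6 values {1, 2, 3, 4, 6, 8}, so each is used; only Frank can be 8, hence Frank = 8.
The 5 still-open variables draw from only 5 values {1, 2, 3, 4, 6}, so each is used; only Dave can be 4, hence Dave = 4.

Dave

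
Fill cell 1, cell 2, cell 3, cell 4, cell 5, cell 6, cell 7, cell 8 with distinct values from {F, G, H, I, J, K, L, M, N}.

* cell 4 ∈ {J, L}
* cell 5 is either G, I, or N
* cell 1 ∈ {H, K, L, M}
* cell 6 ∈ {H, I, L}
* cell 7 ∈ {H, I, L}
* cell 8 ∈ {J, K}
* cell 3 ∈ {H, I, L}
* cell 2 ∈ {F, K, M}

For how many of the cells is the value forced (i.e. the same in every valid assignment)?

4

The 3 variables cell 3, cell 6, cell 7 are confined to {H, I, L}, which locks those values in; drop them from cell 1, cell 4, cell 5.
cell 4 must be J (only option left). Eliminate J elsewhere: cell 8.
cell 8 must be K (only option left). Strike K from cell 1, cell 2.
cell 1 has just one choice, so cell 1 = M. Eliminate M elsewhere: cell 2.
That leaves cell 2 = F.
Determined: cell 1=M, cell 2=F, cell 4=J, cell 8=K. The other cells each still have more than one consistent value. That makes 4.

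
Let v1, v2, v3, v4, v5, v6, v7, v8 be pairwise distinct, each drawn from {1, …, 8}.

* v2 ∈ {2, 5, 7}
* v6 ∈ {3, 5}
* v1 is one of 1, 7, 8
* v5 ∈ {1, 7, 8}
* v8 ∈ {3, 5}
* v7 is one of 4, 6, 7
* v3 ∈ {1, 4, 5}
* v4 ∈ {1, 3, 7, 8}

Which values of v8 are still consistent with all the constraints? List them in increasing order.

3, 5

The 8 variables draw from only 8 values {1, 2, 3, 4, 5, 6, 7, 8}, so each is used; only v2 can be 2, hence v2 = 2.
Among the 7 still-open variables, 6 fits only v7 (and all 7 values in {1, 3, 4, 5, 6, 7, 8} must be used), so v7 = 6.
The 6 still-open variables draw from only 6 values {1, 3, 4, 5, 7, 8}, so each is used; only v3 can be 4, hence v3 = 4.
v6 and v8 between them cover only {3, 5} — a naked pair. Remove those values from v4.
No further eliminations apply; v8 can still be any of 3, 5.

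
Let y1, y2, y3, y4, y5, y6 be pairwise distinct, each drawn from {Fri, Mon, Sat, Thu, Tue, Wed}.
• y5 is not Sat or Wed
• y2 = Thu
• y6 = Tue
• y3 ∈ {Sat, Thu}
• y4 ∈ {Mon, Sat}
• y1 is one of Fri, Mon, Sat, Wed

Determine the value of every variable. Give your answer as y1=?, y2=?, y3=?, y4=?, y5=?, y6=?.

y1=Wed, y2=Thu, y3=Sat, y4=Mon, y5=Fri, y6=Tue

y2 must be Thu (only option left). Strike Thu from y3, y5.
y3's domain is down to {Sat}, so y3 = Sat. So y1, y4 can't be Sat.
y4 must be Mon (only option left). So y1, y5 can't be Mon.
y6's domain is down to {Tue}, so y6 = Tue. So y5 can't be Tue.
y5 must be Fri (only option left). Strike Fri from y1.
That leaves y1 = Wed.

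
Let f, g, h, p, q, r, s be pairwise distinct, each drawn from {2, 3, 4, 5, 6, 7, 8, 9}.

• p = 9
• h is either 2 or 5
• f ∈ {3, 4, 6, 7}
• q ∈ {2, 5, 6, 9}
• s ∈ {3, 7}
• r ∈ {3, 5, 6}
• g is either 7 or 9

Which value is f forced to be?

4

p's domain is down to {9}, so p = 9. So g, q can't be 9.
That leaves g = 7. Strike 7 from f, s.
s has just one choice, so s = 3. Eliminate 3 elsewhere: f, r.
The 4 still-open variables draw from only 4 values {2, 4, 5, 6}, so each is used; only f can be 4, hence f = 4.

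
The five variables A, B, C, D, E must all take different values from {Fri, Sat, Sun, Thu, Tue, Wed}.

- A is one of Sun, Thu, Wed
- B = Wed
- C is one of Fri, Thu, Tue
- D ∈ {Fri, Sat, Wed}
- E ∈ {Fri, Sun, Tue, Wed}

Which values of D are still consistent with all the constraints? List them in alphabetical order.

B's domain is down to {Wed}, so B = Wed. So A, D, E can't be Wed.
No further eliminations apply; D can still be any of Fri, Sat.

Fri, Sat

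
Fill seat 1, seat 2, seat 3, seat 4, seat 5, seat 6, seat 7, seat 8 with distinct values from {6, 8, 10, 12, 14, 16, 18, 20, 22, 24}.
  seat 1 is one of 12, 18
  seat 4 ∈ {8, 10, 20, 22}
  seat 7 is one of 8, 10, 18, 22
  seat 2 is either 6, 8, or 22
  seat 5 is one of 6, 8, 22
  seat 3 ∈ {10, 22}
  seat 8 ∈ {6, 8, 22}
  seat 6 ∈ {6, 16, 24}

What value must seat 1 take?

12

seat 2, seat 5, seat 8 between them cover only {6, 8, 22} — a naked triple. Remove those values from seat 3, seat 4, seat 6, seat 7.
That leaves seat 3 = 10. Strike 10 from seat 4, seat 7.
seat 4 must be 20 (only option left).
seat 7 must be 18 (only option left). Eliminate 18 elsewhere: seat 1.
So seat 1 = 12.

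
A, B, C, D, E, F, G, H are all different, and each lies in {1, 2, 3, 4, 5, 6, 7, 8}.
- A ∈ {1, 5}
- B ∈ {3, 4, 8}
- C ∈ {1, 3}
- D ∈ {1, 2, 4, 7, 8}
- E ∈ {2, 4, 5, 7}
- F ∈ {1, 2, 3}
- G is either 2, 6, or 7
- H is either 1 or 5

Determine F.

2

The 8 variables draw from only 8 values {1, 2, 3, 4, 5, 6, 7, 8}, so each is used; only G can be 6, hence G = 6.
The 2 variables A and H are confined to {1, 5}, which locks those values in; drop them from C, D, E, F.
C's domain is down to {3}, so C = 3. Remove 3 from B, F.
So F = 2.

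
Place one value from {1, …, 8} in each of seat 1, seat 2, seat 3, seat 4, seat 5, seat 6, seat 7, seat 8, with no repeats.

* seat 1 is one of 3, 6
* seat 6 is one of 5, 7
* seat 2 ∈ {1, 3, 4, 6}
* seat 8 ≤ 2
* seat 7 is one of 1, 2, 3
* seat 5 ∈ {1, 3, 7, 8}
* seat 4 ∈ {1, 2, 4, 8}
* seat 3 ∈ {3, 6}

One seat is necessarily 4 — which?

seat 2

Among the 8 variables, 5 fits only seat 6 (and all 8 values in {1, 2, 3, 4, 5, 6, 7, 8} must be used), so seat 6 = 5.
The 7 still-open variables draw from only 7 values {1, 2, 3, 4, 6, 7, 8}, so each is used; only seat 5 can be 7, hence seat 5 = 7.
The 6 still-open variables draw from only 6 values {1, 2, 3, 4, 6, 8}, so each is used; only seat 4 can be 8, hence seat 4 = 8.
The 5 still-open variables draw from only 5 values {1, 2, 3, 4, 6}, so each is used; only seat 2 can be 4, hence seat 2 = 4.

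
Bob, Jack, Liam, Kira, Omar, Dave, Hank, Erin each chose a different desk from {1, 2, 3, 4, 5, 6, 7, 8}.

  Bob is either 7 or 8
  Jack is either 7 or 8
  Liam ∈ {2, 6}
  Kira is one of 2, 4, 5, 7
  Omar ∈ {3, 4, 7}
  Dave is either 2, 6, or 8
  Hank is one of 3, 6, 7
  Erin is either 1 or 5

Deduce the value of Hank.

The 8 variables together cover exactly {1, 2, 3, 4, 5, 6, 7, 8} — 8 values for 8 variables — and 1 appears only in Erin's list, so Erin = 1.
The 7 still-open variables draw from only 7 values {2, 3, 4, 5, 6, 7, 8}, so each is used; only Kira can be 5, hence Kira = 5.
Among the 6 still-open variables, 4 fits only Omar (and all 6 values in {2, 3, 4, 6, 7, 8} must be used), so Omar = 4.
The 5 still-open variables draw from only 5 values {2, 3, 6, 7, 8}, so each is used; only Hank can be 3, hence Hank = 3.

3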